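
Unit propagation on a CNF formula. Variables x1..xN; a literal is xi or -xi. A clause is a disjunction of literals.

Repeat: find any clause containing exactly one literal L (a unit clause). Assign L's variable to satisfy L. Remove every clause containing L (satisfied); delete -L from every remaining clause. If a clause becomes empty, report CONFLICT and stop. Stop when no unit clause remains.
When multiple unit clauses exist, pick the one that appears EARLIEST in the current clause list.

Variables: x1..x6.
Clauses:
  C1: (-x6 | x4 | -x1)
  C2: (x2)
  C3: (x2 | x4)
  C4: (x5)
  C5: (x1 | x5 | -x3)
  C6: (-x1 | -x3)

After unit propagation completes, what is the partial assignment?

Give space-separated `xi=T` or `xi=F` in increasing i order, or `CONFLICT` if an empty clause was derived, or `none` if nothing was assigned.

Answer: x2=T x5=T

Derivation:
unit clause [2] forces x2=T; simplify:
  satisfied 2 clause(s); 4 remain; assigned so far: [2]
unit clause [5] forces x5=T; simplify:
  satisfied 2 clause(s); 2 remain; assigned so far: [2, 5]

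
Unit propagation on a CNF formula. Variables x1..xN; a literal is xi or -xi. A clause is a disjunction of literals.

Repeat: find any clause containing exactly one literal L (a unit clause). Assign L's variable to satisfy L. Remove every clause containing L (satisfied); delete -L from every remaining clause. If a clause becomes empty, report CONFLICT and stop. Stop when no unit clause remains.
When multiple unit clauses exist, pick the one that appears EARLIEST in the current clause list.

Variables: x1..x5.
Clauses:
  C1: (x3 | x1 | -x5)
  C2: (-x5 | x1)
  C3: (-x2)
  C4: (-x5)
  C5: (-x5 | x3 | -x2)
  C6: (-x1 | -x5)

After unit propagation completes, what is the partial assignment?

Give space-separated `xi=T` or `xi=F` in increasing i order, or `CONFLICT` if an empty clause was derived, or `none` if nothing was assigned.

Answer: x2=F x5=F

Derivation:
unit clause [-2] forces x2=F; simplify:
  satisfied 2 clause(s); 4 remain; assigned so far: [2]
unit clause [-5] forces x5=F; simplify:
  satisfied 4 clause(s); 0 remain; assigned so far: [2, 5]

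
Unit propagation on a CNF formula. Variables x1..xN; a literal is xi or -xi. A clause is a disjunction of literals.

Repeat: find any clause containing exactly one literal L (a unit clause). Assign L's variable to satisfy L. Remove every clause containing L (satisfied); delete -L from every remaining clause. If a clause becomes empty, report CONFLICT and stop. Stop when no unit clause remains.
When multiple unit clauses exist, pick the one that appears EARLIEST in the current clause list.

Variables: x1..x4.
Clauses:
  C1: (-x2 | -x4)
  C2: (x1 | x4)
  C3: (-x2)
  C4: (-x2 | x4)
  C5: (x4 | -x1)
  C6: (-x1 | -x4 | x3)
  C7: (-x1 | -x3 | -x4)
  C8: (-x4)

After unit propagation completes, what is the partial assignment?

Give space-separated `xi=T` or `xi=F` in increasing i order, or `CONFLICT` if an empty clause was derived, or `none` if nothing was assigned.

unit clause [-2] forces x2=F; simplify:
  satisfied 3 clause(s); 5 remain; assigned so far: [2]
unit clause [-4] forces x4=F; simplify:
  drop 4 from [1, 4] -> [1]
  drop 4 from [4, -1] -> [-1]
  satisfied 3 clause(s); 2 remain; assigned so far: [2, 4]
unit clause [1] forces x1=T; simplify:
  drop -1 from [-1] -> [] (empty!)
  satisfied 1 clause(s); 1 remain; assigned so far: [1, 2, 4]
CONFLICT (empty clause)

Answer: CONFLICT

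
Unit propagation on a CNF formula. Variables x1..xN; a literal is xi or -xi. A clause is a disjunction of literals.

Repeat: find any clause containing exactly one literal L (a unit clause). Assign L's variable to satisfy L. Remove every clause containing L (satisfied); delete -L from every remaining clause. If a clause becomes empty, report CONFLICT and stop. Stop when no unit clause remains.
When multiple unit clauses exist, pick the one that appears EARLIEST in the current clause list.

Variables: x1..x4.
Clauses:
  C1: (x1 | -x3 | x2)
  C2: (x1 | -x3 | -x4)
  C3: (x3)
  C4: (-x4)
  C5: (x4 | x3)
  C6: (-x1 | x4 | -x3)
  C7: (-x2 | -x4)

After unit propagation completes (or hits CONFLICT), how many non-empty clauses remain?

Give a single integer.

Answer: 0

Derivation:
unit clause [3] forces x3=T; simplify:
  drop -3 from [1, -3, 2] -> [1, 2]
  drop -3 from [1, -3, -4] -> [1, -4]
  drop -3 from [-1, 4, -3] -> [-1, 4]
  satisfied 2 clause(s); 5 remain; assigned so far: [3]
unit clause [-4] forces x4=F; simplify:
  drop 4 from [-1, 4] -> [-1]
  satisfied 3 clause(s); 2 remain; assigned so far: [3, 4]
unit clause [-1] forces x1=F; simplify:
  drop 1 from [1, 2] -> [2]
  satisfied 1 clause(s); 1 remain; assigned so far: [1, 3, 4]
unit clause [2] forces x2=T; simplify:
  satisfied 1 clause(s); 0 remain; assigned so far: [1, 2, 3, 4]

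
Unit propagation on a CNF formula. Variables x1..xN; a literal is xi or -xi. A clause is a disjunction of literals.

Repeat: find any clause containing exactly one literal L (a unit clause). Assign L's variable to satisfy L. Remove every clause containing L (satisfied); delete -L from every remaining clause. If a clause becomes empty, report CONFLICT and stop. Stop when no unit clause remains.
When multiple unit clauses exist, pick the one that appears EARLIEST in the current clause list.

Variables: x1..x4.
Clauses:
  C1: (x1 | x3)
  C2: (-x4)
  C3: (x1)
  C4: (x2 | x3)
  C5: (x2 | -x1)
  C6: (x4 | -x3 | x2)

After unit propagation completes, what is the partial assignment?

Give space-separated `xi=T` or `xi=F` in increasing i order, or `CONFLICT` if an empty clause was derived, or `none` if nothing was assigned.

unit clause [-4] forces x4=F; simplify:
  drop 4 from [4, -3, 2] -> [-3, 2]
  satisfied 1 clause(s); 5 remain; assigned so far: [4]
unit clause [1] forces x1=T; simplify:
  drop -1 from [2, -1] -> [2]
  satisfied 2 clause(s); 3 remain; assigned so far: [1, 4]
unit clause [2] forces x2=T; simplify:
  satisfied 3 clause(s); 0 remain; assigned so far: [1, 2, 4]

Answer: x1=T x2=T x4=F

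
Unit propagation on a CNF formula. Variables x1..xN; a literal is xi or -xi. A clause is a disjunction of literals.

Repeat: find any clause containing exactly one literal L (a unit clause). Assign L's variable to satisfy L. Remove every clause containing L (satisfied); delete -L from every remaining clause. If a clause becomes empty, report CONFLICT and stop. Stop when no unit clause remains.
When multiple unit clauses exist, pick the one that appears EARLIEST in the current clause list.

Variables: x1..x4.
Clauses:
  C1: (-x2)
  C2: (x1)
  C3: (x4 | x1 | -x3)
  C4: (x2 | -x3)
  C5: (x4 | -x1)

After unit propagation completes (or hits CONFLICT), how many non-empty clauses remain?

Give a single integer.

Answer: 0

Derivation:
unit clause [-2] forces x2=F; simplify:
  drop 2 from [2, -3] -> [-3]
  satisfied 1 clause(s); 4 remain; assigned so far: [2]
unit clause [1] forces x1=T; simplify:
  drop -1 from [4, -1] -> [4]
  satisfied 2 clause(s); 2 remain; assigned so far: [1, 2]
unit clause [-3] forces x3=F; simplify:
  satisfied 1 clause(s); 1 remain; assigned so far: [1, 2, 3]
unit clause [4] forces x4=T; simplify:
  satisfied 1 clause(s); 0 remain; assigned so far: [1, 2, 3, 4]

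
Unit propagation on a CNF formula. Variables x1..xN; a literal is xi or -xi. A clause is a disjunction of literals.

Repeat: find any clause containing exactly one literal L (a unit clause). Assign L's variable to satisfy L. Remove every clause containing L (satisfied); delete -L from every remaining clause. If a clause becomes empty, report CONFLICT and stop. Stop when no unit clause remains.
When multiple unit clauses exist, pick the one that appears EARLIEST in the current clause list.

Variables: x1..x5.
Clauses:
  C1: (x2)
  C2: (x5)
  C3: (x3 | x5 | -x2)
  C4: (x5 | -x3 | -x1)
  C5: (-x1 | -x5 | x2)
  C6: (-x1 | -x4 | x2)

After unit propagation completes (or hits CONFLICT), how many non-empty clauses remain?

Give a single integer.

Answer: 0

Derivation:
unit clause [2] forces x2=T; simplify:
  drop -2 from [3, 5, -2] -> [3, 5]
  satisfied 3 clause(s); 3 remain; assigned so far: [2]
unit clause [5] forces x5=T; simplify:
  satisfied 3 clause(s); 0 remain; assigned so far: [2, 5]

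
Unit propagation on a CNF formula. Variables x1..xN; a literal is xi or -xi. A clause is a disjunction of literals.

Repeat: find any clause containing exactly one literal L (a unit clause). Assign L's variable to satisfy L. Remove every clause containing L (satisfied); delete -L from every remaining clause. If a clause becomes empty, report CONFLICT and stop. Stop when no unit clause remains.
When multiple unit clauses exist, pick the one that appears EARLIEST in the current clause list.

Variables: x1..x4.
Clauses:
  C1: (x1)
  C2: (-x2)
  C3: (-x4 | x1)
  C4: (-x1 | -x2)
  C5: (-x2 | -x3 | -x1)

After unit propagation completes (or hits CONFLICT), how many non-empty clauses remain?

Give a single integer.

unit clause [1] forces x1=T; simplify:
  drop -1 from [-1, -2] -> [-2]
  drop -1 from [-2, -3, -1] -> [-2, -3]
  satisfied 2 clause(s); 3 remain; assigned so far: [1]
unit clause [-2] forces x2=F; simplify:
  satisfied 3 clause(s); 0 remain; assigned so far: [1, 2]

Answer: 0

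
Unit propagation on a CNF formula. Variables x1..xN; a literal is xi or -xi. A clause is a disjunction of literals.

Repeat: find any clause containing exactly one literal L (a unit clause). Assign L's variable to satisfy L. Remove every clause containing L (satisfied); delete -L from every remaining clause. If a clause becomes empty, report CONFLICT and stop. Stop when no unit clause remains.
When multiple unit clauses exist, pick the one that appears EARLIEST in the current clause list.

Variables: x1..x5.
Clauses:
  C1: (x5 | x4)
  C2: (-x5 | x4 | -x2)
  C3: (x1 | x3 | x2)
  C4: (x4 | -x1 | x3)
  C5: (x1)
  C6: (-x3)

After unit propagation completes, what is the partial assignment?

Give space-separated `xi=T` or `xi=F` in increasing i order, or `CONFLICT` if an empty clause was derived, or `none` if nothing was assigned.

Answer: x1=T x3=F x4=T

Derivation:
unit clause [1] forces x1=T; simplify:
  drop -1 from [4, -1, 3] -> [4, 3]
  satisfied 2 clause(s); 4 remain; assigned so far: [1]
unit clause [-3] forces x3=F; simplify:
  drop 3 from [4, 3] -> [4]
  satisfied 1 clause(s); 3 remain; assigned so far: [1, 3]
unit clause [4] forces x4=T; simplify:
  satisfied 3 clause(s); 0 remain; assigned so far: [1, 3, 4]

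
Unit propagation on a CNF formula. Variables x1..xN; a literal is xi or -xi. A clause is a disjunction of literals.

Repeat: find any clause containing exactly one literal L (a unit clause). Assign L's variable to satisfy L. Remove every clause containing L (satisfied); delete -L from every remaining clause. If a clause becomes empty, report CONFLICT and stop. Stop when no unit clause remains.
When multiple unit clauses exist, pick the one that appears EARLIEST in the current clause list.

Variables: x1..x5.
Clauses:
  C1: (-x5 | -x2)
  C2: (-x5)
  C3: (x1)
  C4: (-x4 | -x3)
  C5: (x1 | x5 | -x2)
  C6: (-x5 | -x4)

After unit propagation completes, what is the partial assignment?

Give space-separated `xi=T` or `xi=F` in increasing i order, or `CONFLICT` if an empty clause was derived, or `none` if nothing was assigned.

unit clause [-5] forces x5=F; simplify:
  drop 5 from [1, 5, -2] -> [1, -2]
  satisfied 3 clause(s); 3 remain; assigned so far: [5]
unit clause [1] forces x1=T; simplify:
  satisfied 2 clause(s); 1 remain; assigned so far: [1, 5]

Answer: x1=T x5=F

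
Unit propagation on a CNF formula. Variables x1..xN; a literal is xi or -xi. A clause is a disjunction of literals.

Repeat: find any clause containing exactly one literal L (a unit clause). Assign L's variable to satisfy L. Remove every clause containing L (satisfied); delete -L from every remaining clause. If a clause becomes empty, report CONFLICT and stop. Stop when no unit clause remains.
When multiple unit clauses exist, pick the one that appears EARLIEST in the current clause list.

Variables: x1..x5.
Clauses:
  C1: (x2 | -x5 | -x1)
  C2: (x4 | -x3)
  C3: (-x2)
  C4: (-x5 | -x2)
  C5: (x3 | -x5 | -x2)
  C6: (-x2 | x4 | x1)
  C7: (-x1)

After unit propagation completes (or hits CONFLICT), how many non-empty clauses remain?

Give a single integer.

unit clause [-2] forces x2=F; simplify:
  drop 2 from [2, -5, -1] -> [-5, -1]
  satisfied 4 clause(s); 3 remain; assigned so far: [2]
unit clause [-1] forces x1=F; simplify:
  satisfied 2 clause(s); 1 remain; assigned so far: [1, 2]

Answer: 1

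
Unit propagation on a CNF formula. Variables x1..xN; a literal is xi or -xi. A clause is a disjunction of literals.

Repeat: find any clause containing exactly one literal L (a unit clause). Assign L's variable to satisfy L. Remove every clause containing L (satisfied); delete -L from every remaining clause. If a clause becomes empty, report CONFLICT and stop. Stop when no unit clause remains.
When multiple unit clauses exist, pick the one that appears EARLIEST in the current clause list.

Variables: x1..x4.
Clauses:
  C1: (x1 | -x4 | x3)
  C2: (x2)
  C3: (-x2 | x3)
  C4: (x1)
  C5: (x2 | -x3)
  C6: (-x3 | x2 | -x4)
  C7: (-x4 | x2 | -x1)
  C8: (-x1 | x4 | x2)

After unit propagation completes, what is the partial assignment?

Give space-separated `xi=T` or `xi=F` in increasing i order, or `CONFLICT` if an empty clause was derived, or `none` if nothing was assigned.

Answer: x1=T x2=T x3=T

Derivation:
unit clause [2] forces x2=T; simplify:
  drop -2 from [-2, 3] -> [3]
  satisfied 5 clause(s); 3 remain; assigned so far: [2]
unit clause [3] forces x3=T; simplify:
  satisfied 2 clause(s); 1 remain; assigned so far: [2, 3]
unit clause [1] forces x1=T; simplify:
  satisfied 1 clause(s); 0 remain; assigned so far: [1, 2, 3]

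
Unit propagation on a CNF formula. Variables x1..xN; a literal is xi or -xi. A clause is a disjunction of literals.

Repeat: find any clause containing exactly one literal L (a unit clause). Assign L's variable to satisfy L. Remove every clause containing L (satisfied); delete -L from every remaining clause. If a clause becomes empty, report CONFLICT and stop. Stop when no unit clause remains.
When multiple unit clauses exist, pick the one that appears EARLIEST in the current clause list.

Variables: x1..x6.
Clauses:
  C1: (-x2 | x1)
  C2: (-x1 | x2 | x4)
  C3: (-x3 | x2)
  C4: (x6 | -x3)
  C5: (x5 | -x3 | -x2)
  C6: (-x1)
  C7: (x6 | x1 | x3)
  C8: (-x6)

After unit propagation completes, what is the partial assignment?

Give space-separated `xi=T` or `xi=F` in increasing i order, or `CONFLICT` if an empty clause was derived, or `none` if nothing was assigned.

Answer: CONFLICT

Derivation:
unit clause [-1] forces x1=F; simplify:
  drop 1 from [-2, 1] -> [-2]
  drop 1 from [6, 1, 3] -> [6, 3]
  satisfied 2 clause(s); 6 remain; assigned so far: [1]
unit clause [-2] forces x2=F; simplify:
  drop 2 from [-3, 2] -> [-3]
  satisfied 2 clause(s); 4 remain; assigned so far: [1, 2]
unit clause [-3] forces x3=F; simplify:
  drop 3 from [6, 3] -> [6]
  satisfied 2 clause(s); 2 remain; assigned so far: [1, 2, 3]
unit clause [6] forces x6=T; simplify:
  drop -6 from [-6] -> [] (empty!)
  satisfied 1 clause(s); 1 remain; assigned so far: [1, 2, 3, 6]
CONFLICT (empty clause)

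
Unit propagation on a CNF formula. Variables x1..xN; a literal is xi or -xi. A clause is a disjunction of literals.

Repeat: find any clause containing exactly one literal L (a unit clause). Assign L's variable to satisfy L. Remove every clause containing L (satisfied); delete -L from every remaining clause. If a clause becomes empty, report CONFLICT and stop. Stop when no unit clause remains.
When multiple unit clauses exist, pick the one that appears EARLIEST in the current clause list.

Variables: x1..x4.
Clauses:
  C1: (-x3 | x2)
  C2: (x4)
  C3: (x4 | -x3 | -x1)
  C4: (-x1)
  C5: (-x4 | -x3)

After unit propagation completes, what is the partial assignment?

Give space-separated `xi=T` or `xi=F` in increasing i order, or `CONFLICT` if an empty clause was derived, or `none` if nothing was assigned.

unit clause [4] forces x4=T; simplify:
  drop -4 from [-4, -3] -> [-3]
  satisfied 2 clause(s); 3 remain; assigned so far: [4]
unit clause [-1] forces x1=F; simplify:
  satisfied 1 clause(s); 2 remain; assigned so far: [1, 4]
unit clause [-3] forces x3=F; simplify:
  satisfied 2 clause(s); 0 remain; assigned so far: [1, 3, 4]

Answer: x1=F x3=F x4=T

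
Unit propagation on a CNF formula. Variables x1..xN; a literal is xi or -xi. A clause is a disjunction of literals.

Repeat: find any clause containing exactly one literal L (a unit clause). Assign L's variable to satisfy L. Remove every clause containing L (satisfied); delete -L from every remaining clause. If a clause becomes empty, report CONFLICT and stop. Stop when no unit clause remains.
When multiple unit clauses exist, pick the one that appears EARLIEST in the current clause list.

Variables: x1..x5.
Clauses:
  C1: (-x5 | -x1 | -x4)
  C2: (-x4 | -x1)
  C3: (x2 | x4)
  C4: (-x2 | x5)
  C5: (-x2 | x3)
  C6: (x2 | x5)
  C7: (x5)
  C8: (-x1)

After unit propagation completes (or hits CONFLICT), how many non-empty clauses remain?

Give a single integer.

Answer: 2

Derivation:
unit clause [5] forces x5=T; simplify:
  drop -5 from [-5, -1, -4] -> [-1, -4]
  satisfied 3 clause(s); 5 remain; assigned so far: [5]
unit clause [-1] forces x1=F; simplify:
  satisfied 3 clause(s); 2 remain; assigned so far: [1, 5]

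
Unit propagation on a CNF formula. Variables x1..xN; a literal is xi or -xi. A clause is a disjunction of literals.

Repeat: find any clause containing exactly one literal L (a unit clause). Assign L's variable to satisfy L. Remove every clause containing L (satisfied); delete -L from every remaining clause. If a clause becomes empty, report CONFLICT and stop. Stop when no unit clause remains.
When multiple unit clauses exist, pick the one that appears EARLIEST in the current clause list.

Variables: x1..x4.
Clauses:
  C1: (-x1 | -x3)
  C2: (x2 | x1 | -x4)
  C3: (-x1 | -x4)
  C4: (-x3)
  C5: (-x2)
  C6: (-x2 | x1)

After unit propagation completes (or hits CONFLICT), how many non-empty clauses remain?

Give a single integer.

unit clause [-3] forces x3=F; simplify:
  satisfied 2 clause(s); 4 remain; assigned so far: [3]
unit clause [-2] forces x2=F; simplify:
  drop 2 from [2, 1, -4] -> [1, -4]
  satisfied 2 clause(s); 2 remain; assigned so far: [2, 3]

Answer: 2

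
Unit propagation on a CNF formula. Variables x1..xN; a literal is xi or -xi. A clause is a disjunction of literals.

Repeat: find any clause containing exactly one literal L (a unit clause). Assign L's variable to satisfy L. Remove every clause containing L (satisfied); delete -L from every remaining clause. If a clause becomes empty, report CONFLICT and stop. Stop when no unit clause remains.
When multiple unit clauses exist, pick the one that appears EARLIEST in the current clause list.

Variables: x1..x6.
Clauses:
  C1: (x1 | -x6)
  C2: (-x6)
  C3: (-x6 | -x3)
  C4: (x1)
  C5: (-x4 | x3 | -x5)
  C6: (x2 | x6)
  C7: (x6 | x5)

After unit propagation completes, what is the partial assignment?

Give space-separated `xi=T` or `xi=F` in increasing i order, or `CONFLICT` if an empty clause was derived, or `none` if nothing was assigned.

Answer: x1=T x2=T x5=T x6=F

Derivation:
unit clause [-6] forces x6=F; simplify:
  drop 6 from [2, 6] -> [2]
  drop 6 from [6, 5] -> [5]
  satisfied 3 clause(s); 4 remain; assigned so far: [6]
unit clause [1] forces x1=T; simplify:
  satisfied 1 clause(s); 3 remain; assigned so far: [1, 6]
unit clause [2] forces x2=T; simplify:
  satisfied 1 clause(s); 2 remain; assigned so far: [1, 2, 6]
unit clause [5] forces x5=T; simplify:
  drop -5 from [-4, 3, -5] -> [-4, 3]
  satisfied 1 clause(s); 1 remain; assigned so far: [1, 2, 5, 6]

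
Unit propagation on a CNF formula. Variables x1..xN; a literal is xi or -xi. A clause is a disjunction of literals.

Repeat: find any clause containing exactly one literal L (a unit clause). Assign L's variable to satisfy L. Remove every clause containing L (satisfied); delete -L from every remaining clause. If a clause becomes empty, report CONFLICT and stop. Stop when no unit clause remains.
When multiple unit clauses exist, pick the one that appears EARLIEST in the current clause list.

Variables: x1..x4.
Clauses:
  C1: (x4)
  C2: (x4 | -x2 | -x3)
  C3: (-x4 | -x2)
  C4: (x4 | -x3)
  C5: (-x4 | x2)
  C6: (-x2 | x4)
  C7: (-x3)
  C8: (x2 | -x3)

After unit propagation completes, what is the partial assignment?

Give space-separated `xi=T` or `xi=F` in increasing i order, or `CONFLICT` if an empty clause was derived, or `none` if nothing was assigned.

unit clause [4] forces x4=T; simplify:
  drop -4 from [-4, -2] -> [-2]
  drop -4 from [-4, 2] -> [2]
  satisfied 4 clause(s); 4 remain; assigned so far: [4]
unit clause [-2] forces x2=F; simplify:
  drop 2 from [2] -> [] (empty!)
  drop 2 from [2, -3] -> [-3]
  satisfied 1 clause(s); 3 remain; assigned so far: [2, 4]
CONFLICT (empty clause)

Answer: CONFLICT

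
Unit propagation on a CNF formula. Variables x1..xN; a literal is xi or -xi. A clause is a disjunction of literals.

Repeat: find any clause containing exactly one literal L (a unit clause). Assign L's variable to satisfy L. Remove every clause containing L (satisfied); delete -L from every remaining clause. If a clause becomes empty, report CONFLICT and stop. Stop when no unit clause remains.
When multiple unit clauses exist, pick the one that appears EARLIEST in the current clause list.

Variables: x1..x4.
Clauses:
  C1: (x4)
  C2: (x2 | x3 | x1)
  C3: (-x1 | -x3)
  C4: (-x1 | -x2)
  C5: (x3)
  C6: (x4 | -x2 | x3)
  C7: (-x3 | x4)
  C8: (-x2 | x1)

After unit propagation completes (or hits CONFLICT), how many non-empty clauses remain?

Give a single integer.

unit clause [4] forces x4=T; simplify:
  satisfied 3 clause(s); 5 remain; assigned so far: [4]
unit clause [3] forces x3=T; simplify:
  drop -3 from [-1, -3] -> [-1]
  satisfied 2 clause(s); 3 remain; assigned so far: [3, 4]
unit clause [-1] forces x1=F; simplify:
  drop 1 from [-2, 1] -> [-2]
  satisfied 2 clause(s); 1 remain; assigned so far: [1, 3, 4]
unit clause [-2] forces x2=F; simplify:
  satisfied 1 clause(s); 0 remain; assigned so far: [1, 2, 3, 4]

Answer: 0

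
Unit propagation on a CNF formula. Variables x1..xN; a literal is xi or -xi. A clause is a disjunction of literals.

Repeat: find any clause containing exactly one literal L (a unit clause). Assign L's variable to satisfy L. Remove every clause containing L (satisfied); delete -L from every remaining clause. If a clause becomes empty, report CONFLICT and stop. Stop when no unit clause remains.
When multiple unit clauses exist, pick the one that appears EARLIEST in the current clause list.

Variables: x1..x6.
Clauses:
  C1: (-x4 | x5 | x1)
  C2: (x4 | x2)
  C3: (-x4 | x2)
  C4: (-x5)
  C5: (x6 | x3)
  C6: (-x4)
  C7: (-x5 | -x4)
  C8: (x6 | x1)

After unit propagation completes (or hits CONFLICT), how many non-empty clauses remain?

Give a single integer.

unit clause [-5] forces x5=F; simplify:
  drop 5 from [-4, 5, 1] -> [-4, 1]
  satisfied 2 clause(s); 6 remain; assigned so far: [5]
unit clause [-4] forces x4=F; simplify:
  drop 4 from [4, 2] -> [2]
  satisfied 3 clause(s); 3 remain; assigned so far: [4, 5]
unit clause [2] forces x2=T; simplify:
  satisfied 1 clause(s); 2 remain; assigned so far: [2, 4, 5]

Answer: 2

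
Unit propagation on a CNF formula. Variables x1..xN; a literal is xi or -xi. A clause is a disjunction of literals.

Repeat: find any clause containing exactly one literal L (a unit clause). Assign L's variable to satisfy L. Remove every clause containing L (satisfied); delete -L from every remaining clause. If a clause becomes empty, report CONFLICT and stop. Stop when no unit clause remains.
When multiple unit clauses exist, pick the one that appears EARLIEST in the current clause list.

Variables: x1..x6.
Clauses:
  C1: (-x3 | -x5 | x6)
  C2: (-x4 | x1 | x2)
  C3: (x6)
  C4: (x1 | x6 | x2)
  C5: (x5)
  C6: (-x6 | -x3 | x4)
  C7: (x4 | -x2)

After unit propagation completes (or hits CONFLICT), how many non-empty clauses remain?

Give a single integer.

Answer: 3

Derivation:
unit clause [6] forces x6=T; simplify:
  drop -6 from [-6, -3, 4] -> [-3, 4]
  satisfied 3 clause(s); 4 remain; assigned so far: [6]
unit clause [5] forces x5=T; simplify:
  satisfied 1 clause(s); 3 remain; assigned so far: [5, 6]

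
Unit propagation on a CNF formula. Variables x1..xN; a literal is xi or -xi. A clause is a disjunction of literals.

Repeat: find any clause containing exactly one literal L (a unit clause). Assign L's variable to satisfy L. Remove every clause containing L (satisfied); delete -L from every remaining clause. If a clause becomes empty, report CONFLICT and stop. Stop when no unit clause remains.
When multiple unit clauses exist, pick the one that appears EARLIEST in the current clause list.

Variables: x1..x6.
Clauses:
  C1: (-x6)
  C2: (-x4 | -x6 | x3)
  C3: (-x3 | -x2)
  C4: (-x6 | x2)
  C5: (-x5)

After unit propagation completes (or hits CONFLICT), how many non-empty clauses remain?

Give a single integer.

Answer: 1

Derivation:
unit clause [-6] forces x6=F; simplify:
  satisfied 3 clause(s); 2 remain; assigned so far: [6]
unit clause [-5] forces x5=F; simplify:
  satisfied 1 clause(s); 1 remain; assigned so far: [5, 6]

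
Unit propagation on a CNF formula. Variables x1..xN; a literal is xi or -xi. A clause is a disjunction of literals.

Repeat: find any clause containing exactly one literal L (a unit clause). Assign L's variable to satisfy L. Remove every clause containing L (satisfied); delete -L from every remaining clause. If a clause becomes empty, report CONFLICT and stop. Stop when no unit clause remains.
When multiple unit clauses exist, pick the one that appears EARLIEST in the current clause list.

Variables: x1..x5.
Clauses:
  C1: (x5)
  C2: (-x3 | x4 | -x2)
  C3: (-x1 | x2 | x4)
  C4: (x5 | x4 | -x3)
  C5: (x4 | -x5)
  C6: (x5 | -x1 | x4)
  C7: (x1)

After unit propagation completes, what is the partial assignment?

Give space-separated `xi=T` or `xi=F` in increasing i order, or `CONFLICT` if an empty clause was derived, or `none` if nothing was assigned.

Answer: x1=T x4=T x5=T

Derivation:
unit clause [5] forces x5=T; simplify:
  drop -5 from [4, -5] -> [4]
  satisfied 3 clause(s); 4 remain; assigned so far: [5]
unit clause [4] forces x4=T; simplify:
  satisfied 3 clause(s); 1 remain; assigned so far: [4, 5]
unit clause [1] forces x1=T; simplify:
  satisfied 1 clause(s); 0 remain; assigned so far: [1, 4, 5]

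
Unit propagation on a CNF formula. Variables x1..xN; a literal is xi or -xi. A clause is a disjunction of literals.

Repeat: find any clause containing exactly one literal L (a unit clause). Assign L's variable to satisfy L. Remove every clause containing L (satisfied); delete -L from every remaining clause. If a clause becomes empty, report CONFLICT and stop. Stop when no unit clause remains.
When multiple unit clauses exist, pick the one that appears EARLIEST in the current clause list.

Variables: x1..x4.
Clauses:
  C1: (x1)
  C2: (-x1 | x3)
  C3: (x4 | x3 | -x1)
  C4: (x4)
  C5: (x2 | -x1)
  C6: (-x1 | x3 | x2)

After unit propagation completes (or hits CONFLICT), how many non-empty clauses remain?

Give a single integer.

Answer: 0

Derivation:
unit clause [1] forces x1=T; simplify:
  drop -1 from [-1, 3] -> [3]
  drop -1 from [4, 3, -1] -> [4, 3]
  drop -1 from [2, -1] -> [2]
  drop -1 from [-1, 3, 2] -> [3, 2]
  satisfied 1 clause(s); 5 remain; assigned so far: [1]
unit clause [3] forces x3=T; simplify:
  satisfied 3 clause(s); 2 remain; assigned so far: [1, 3]
unit clause [4] forces x4=T; simplify:
  satisfied 1 clause(s); 1 remain; assigned so far: [1, 3, 4]
unit clause [2] forces x2=T; simplify:
  satisfied 1 clause(s); 0 remain; assigned so far: [1, 2, 3, 4]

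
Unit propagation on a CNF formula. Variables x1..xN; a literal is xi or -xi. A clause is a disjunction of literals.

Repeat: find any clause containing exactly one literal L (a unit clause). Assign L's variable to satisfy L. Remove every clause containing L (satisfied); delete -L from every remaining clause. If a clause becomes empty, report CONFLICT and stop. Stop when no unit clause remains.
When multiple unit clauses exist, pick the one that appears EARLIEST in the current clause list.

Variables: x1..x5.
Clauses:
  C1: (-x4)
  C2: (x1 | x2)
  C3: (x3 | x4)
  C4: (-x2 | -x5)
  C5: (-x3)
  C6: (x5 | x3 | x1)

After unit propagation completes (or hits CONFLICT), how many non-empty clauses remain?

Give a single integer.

unit clause [-4] forces x4=F; simplify:
  drop 4 from [3, 4] -> [3]
  satisfied 1 clause(s); 5 remain; assigned so far: [4]
unit clause [3] forces x3=T; simplify:
  drop -3 from [-3] -> [] (empty!)
  satisfied 2 clause(s); 3 remain; assigned so far: [3, 4]
CONFLICT (empty clause)

Answer: 2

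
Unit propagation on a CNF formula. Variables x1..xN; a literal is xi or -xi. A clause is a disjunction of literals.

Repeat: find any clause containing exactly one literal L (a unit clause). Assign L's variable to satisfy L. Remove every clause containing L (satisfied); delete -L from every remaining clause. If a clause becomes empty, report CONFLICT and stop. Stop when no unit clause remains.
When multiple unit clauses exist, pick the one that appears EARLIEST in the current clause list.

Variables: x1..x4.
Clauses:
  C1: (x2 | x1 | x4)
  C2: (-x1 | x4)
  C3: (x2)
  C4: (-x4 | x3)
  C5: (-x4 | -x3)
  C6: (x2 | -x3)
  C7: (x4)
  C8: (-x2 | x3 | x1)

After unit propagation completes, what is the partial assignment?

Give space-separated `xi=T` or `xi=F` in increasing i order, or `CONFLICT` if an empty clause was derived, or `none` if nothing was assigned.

unit clause [2] forces x2=T; simplify:
  drop -2 from [-2, 3, 1] -> [3, 1]
  satisfied 3 clause(s); 5 remain; assigned so far: [2]
unit clause [4] forces x4=T; simplify:
  drop -4 from [-4, 3] -> [3]
  drop -4 from [-4, -3] -> [-3]
  satisfied 2 clause(s); 3 remain; assigned so far: [2, 4]
unit clause [3] forces x3=T; simplify:
  drop -3 from [-3] -> [] (empty!)
  satisfied 2 clause(s); 1 remain; assigned so far: [2, 3, 4]
CONFLICT (empty clause)

Answer: CONFLICT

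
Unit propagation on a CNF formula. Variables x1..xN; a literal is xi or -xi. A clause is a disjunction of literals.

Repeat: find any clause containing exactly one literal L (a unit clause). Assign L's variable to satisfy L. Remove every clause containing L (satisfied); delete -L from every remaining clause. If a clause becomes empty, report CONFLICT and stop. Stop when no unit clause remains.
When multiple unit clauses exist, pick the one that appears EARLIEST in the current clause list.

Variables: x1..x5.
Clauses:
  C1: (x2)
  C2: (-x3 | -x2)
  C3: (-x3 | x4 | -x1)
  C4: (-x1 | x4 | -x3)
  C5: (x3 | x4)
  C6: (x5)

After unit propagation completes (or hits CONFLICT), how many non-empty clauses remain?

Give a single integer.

unit clause [2] forces x2=T; simplify:
  drop -2 from [-3, -2] -> [-3]
  satisfied 1 clause(s); 5 remain; assigned so far: [2]
unit clause [-3] forces x3=F; simplify:
  drop 3 from [3, 4] -> [4]
  satisfied 3 clause(s); 2 remain; assigned so far: [2, 3]
unit clause [4] forces x4=T; simplify:
  satisfied 1 clause(s); 1 remain; assigned so far: [2, 3, 4]
unit clause [5] forces x5=T; simplify:
  satisfied 1 clause(s); 0 remain; assigned so far: [2, 3, 4, 5]

Answer: 0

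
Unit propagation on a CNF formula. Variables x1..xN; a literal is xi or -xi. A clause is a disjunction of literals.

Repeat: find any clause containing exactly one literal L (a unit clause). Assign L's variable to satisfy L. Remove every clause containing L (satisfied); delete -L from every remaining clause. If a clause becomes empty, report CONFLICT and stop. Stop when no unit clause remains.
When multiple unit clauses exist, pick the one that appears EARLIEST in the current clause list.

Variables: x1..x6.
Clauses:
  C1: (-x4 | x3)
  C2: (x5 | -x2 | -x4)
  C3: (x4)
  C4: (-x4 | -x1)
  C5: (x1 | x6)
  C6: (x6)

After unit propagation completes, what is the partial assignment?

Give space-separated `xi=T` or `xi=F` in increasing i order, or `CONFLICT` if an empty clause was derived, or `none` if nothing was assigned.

unit clause [4] forces x4=T; simplify:
  drop -4 from [-4, 3] -> [3]
  drop -4 from [5, -2, -4] -> [5, -2]
  drop -4 from [-4, -1] -> [-1]
  satisfied 1 clause(s); 5 remain; assigned so far: [4]
unit clause [3] forces x3=T; simplify:
  satisfied 1 clause(s); 4 remain; assigned so far: [3, 4]
unit clause [-1] forces x1=F; simplify:
  drop 1 from [1, 6] -> [6]
  satisfied 1 clause(s); 3 remain; assigned so far: [1, 3, 4]
unit clause [6] forces x6=T; simplify:
  satisfied 2 clause(s); 1 remain; assigned so far: [1, 3, 4, 6]

Answer: x1=F x3=T x4=T x6=T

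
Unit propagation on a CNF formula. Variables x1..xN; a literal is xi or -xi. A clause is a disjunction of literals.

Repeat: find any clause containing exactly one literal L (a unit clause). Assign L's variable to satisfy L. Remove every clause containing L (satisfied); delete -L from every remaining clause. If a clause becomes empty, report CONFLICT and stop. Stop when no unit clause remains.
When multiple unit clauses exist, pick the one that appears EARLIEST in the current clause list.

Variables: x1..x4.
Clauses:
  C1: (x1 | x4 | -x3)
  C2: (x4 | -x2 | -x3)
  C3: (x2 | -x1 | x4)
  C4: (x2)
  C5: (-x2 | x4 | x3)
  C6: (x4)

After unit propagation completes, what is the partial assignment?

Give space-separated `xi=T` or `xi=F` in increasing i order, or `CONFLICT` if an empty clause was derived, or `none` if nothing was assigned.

unit clause [2] forces x2=T; simplify:
  drop -2 from [4, -2, -3] -> [4, -3]
  drop -2 from [-2, 4, 3] -> [4, 3]
  satisfied 2 clause(s); 4 remain; assigned so far: [2]
unit clause [4] forces x4=T; simplify:
  satisfied 4 clause(s); 0 remain; assigned so far: [2, 4]

Answer: x2=T x4=T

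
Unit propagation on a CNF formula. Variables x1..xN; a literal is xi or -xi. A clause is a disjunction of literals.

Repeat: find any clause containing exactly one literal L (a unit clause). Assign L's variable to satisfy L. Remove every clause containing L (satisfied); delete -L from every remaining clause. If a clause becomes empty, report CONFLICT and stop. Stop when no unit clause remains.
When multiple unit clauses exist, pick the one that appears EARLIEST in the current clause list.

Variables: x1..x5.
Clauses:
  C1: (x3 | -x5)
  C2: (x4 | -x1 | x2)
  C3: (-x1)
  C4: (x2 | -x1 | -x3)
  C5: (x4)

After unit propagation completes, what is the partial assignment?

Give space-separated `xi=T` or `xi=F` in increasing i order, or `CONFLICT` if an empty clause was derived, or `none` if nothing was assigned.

unit clause [-1] forces x1=F; simplify:
  satisfied 3 clause(s); 2 remain; assigned so far: [1]
unit clause [4] forces x4=T; simplify:
  satisfied 1 clause(s); 1 remain; assigned so far: [1, 4]

Answer: x1=F x4=T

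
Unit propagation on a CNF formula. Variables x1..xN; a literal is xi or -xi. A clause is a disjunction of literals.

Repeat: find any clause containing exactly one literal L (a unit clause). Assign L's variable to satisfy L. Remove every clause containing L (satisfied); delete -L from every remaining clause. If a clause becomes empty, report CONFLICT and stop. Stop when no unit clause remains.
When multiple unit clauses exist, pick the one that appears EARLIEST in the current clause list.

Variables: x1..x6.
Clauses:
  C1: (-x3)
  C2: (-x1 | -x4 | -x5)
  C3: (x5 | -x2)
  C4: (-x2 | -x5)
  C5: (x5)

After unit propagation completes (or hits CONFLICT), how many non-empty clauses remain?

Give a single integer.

Answer: 1

Derivation:
unit clause [-3] forces x3=F; simplify:
  satisfied 1 clause(s); 4 remain; assigned so far: [3]
unit clause [5] forces x5=T; simplify:
  drop -5 from [-1, -4, -5] -> [-1, -4]
  drop -5 from [-2, -5] -> [-2]
  satisfied 2 clause(s); 2 remain; assigned so far: [3, 5]
unit clause [-2] forces x2=F; simplify:
  satisfied 1 clause(s); 1 remain; assigned so far: [2, 3, 5]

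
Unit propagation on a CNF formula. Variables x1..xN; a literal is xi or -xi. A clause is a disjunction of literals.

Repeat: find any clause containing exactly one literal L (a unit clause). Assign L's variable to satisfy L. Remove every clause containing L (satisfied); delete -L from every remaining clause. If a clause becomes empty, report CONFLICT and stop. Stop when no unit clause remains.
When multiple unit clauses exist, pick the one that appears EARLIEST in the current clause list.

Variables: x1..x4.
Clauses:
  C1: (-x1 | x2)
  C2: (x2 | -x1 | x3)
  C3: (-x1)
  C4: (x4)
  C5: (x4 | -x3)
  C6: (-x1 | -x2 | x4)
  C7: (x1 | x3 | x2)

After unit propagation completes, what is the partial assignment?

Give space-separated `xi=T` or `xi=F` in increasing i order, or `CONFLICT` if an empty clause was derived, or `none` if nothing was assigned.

unit clause [-1] forces x1=F; simplify:
  drop 1 from [1, 3, 2] -> [3, 2]
  satisfied 4 clause(s); 3 remain; assigned so far: [1]
unit clause [4] forces x4=T; simplify:
  satisfied 2 clause(s); 1 remain; assigned so far: [1, 4]

Answer: x1=F x4=T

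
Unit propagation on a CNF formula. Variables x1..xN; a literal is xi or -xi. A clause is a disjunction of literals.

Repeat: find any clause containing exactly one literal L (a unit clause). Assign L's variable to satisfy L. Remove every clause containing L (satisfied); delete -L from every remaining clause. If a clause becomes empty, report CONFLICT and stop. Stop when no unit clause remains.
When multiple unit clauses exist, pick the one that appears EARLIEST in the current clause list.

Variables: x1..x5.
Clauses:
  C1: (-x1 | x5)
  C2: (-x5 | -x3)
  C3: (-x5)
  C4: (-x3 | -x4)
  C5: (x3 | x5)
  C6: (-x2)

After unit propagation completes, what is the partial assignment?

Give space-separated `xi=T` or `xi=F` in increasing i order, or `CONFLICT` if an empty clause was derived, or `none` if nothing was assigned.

unit clause [-5] forces x5=F; simplify:
  drop 5 from [-1, 5] -> [-1]
  drop 5 from [3, 5] -> [3]
  satisfied 2 clause(s); 4 remain; assigned so far: [5]
unit clause [-1] forces x1=F; simplify:
  satisfied 1 clause(s); 3 remain; assigned so far: [1, 5]
unit clause [3] forces x3=T; simplify:
  drop -3 from [-3, -4] -> [-4]
  satisfied 1 clause(s); 2 remain; assigned so far: [1, 3, 5]
unit clause [-4] forces x4=F; simplify:
  satisfied 1 clause(s); 1 remain; assigned so far: [1, 3, 4, 5]
unit clause [-2] forces x2=F; simplify:
  satisfied 1 clause(s); 0 remain; assigned so far: [1, 2, 3, 4, 5]

Answer: x1=F x2=F x3=T x4=F x5=F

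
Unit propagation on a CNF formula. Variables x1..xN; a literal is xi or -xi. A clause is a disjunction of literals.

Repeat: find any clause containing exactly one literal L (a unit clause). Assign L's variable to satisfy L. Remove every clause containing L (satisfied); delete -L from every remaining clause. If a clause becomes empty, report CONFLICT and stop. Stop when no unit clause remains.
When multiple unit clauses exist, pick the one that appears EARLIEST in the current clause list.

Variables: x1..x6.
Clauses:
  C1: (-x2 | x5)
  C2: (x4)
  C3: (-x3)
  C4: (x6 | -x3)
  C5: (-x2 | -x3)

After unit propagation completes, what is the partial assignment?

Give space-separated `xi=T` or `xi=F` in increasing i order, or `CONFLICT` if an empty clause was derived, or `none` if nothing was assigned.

Answer: x3=F x4=T

Derivation:
unit clause [4] forces x4=T; simplify:
  satisfied 1 clause(s); 4 remain; assigned so far: [4]
unit clause [-3] forces x3=F; simplify:
  satisfied 3 clause(s); 1 remain; assigned so far: [3, 4]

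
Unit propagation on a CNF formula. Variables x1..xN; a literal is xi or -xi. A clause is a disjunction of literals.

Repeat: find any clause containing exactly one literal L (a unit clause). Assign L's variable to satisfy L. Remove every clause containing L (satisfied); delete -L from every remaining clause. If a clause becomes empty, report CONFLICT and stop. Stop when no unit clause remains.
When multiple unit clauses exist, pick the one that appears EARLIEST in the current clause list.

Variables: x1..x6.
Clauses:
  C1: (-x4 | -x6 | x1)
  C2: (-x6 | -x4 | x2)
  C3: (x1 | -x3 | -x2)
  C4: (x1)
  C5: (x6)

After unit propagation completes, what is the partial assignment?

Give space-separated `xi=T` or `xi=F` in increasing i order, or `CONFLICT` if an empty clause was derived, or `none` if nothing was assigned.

unit clause [1] forces x1=T; simplify:
  satisfied 3 clause(s); 2 remain; assigned so far: [1]
unit clause [6] forces x6=T; simplify:
  drop -6 from [-6, -4, 2] -> [-4, 2]
  satisfied 1 clause(s); 1 remain; assigned so far: [1, 6]

Answer: x1=T x6=T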